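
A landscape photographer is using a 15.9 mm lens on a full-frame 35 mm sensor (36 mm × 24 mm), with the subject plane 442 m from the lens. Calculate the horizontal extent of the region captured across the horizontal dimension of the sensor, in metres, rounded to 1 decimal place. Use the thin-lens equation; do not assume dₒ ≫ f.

dₒ: 442 m = 442000 mm.
Similar triangles through the lens centre give W/dₒ = w/dᵢ; with 1/f = 1/dₒ + 1/dᵢ this gives W = w·(dₒ − f)/f.
W = 36 mm × (442000 − 15.9) / 15.9 = 36 × 27797.7421 ≈ 1000718.717 mm = 1000.72 m.

1000.7 m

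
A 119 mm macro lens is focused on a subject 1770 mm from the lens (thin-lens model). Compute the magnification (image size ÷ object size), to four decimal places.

0.0721×

Thin lens: 1/f = 1/dₒ + 1/dᵢ → 1/dᵢ = 1/119 − 1/1770 = 0.0078384 mm⁻¹, so dᵢ ≈ 127.5772 mm.
Magnification m = dᵢ/dₒ = 127.5772/1770 ≈ 0.07208.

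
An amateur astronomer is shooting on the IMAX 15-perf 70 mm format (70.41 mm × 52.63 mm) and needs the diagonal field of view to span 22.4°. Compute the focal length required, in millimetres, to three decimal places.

221.979 mm

Sensor diagonal = √(70.41² + 52.63²) = √7727.4850 ≈ 87.9061 mm.
From α = 2·arctan(d/2f) we get f = d / (2·tan(α/2)).
With d = 87.9061 mm and α/2 = 11.2°, tan(α/2) ≈ 0.19801, so f ≈ 87.9061 / 0.39601 ≈ 221.9792 mm.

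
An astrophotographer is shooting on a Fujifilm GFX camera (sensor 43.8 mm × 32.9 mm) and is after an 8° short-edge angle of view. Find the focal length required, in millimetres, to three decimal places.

From α = 2·arctan(h/2f) we get f = h / (2·tan(α/2)).
With h = 32.9 mm and α/2 = 4°, tan(α/2) ≈ 0.06993, so f ≈ 32.9 / 0.13985 ≈ 235.2460 mm.

235.246 mm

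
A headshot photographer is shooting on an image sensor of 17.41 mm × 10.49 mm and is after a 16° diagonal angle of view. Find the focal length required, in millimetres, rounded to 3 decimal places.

72.314 mm

Sensor diagonal = √(17.41² + 10.49²) = √413.1482 ≈ 20.3260 mm.
From α = 2·arctan(d/2f) we get f = d / (2·tan(α/2)).
With d = 20.3260 mm and α/2 = 8°, tan(α/2) ≈ 0.14054, so f ≈ 20.3260 / 0.28108 ≈ 72.3137 mm.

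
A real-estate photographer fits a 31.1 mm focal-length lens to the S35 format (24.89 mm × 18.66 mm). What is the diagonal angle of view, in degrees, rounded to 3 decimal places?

Sensor diagonal = √(24.89² + 18.66²) = √967.7077 ≈ 31.1080 mm.
Angle of view α = 2·arctan(d/2f) with d = 31.1080 mm and f = 31.1 mm.
d/2f = 0.50013; arctan(0.50013) ≈ 26.5709°, so α ≈ 53.1419°.

53.142°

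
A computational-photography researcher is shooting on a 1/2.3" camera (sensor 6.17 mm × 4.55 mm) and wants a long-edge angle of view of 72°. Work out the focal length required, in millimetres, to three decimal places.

From α = 2·arctan(w/2f) we get f = w / (2·tan(α/2)).
With w = 6.17 mm and α/2 = 36°, tan(α/2) ≈ 0.72654, so f ≈ 6.17 / 1.45309 ≈ 4.2461 mm.

4.246 mm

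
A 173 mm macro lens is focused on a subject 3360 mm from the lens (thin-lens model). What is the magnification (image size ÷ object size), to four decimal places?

0.0543×

Thin lens: 1/f = 1/dₒ + 1/dᵢ → 1/dᵢ = 1/173 − 1/3360 = 0.0054827 mm⁻¹, so dᵢ ≈ 182.3910 mm.
Magnification m = dᵢ/dₒ = 182.3910/3360 ≈ 0.05428.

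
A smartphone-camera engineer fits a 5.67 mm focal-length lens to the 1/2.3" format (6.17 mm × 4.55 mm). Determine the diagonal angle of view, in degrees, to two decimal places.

Sensor diagonal = √(6.17² + 4.55²) = √58.7714 ≈ 7.6663 mm.
Angle of view α = 2·arctan(d/2f) with d = 7.6663 mm and f = 5.67 mm.
d/2f = 0.67604; arctan(0.67604) ≈ 34.0601°, so α ≈ 68.1202°.

68.12°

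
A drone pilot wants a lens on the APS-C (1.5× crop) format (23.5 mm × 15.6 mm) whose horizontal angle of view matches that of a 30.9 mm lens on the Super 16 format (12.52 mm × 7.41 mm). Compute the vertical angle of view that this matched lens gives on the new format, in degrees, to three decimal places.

15.319°

Equal horizontal AOV ⇒ f₂ = f₁ · 23.5/12.52 = 30.9 × 1.87700 ≈ 57.9992 mm.
Vertical AOV on the new format = 2·arctan(15.6 / (2 × 57.9992)) = 2·arctan(0.13448) ≈ 15.3189°.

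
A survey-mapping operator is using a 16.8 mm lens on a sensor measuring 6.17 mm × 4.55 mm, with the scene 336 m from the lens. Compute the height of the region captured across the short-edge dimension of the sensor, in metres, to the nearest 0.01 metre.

dₒ: 336 m = 336000 mm.
Similar triangles through the lens centre give W/dₒ = h/dᵢ; with 1/f = 1/dₒ + 1/dᵢ this gives W = h·(dₒ − f)/f.
W = 4.55 mm × (336000 − 16.8) / 16.8 = 4.55 × 19999.0000 ≈ 90995.450 mm = 90.9954 m.

91.00 m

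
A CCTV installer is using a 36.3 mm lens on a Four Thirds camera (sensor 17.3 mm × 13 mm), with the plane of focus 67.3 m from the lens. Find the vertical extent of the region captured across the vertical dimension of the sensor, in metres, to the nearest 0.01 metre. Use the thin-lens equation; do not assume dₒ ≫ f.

24.09 m

dₒ: 67.3 m = 67300 mm.
Similar triangles through the lens centre give W/dₒ = h/dᵢ; with 1/f = 1/dₒ + 1/dᵢ this gives W = h·(dₒ − f)/f.
W = 13 mm × (67300 − 36.3) / 36.3 = 13 × 1852.9945 ≈ 24088.928 mm = 24.0889 m.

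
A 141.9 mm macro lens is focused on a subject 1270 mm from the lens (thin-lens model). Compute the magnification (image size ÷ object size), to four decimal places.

0.1258×

Thin lens: 1/f = 1/dₒ + 1/dᵢ → 1/dᵢ = 1/141.9 − 1/1270 = 0.0062598 mm⁻¹, so dᵢ ≈ 159.7491 mm.
Magnification m = dᵢ/dₒ = 159.7491/1270 ≈ 0.12579.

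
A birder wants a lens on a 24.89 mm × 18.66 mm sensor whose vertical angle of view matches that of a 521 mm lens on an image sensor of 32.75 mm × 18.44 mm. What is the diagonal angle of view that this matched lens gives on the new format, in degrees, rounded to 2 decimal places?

Equal vertical AOV ⇒ f₂ = f₁ · 18.66/18.44 = 521 × 1.01193 ≈ 527.2158 mm.
Sensor diagonal = √(24.89² + 18.66²) = √967.7077 ≈ 31.1080 mm.
Diagonal AOV on the new format = 2·arctan(31.1080 / (2 × 527.2158)) = 2·arctan(0.02950) ≈ 3.3797°.

3.38°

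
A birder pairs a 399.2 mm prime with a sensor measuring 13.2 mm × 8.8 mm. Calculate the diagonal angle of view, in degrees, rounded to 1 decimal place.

2.3°

Sensor diagonal = √(13.2² + 8.8²) = √251.6800 ≈ 15.8644 mm.
Angle of view α = 2·arctan(d/2f) with d = 15.8644 mm and f = 399.2 mm.
d/2f = 0.01987; arctan(0.01987) ≈ 1.1383°, so α ≈ 2.2767°.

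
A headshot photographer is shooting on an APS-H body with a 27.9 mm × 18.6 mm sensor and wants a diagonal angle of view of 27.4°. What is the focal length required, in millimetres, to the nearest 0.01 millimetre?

Sensor diagonal = √(27.9² + 18.6²) = √1124.3700 ≈ 33.5316 mm.
From α = 2·arctan(d/2f) we get f = d / (2·tan(α/2)).
With d = 33.5316 mm and α/2 = 13.7°, tan(α/2) ≈ 0.24377, so f ≈ 33.5316 / 0.48755 ≈ 68.7761 mm.

68.78 mm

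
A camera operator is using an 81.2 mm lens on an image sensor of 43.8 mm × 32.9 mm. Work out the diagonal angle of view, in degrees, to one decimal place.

37.3°

Sensor diagonal = √(43.8² + 32.9²) = √3000.8500 ≈ 54.7800 mm.
Angle of view α = 2·arctan(d/2f) with d = 54.7800 mm and f = 81.2 mm.
d/2f = 0.33732; arctan(0.33732) ≈ 18.6400°, so α ≈ 37.2801°.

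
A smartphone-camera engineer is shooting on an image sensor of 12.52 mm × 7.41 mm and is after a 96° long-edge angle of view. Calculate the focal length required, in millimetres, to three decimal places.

5.637 mm

From α = 2·arctan(w/2f) we get f = w / (2·tan(α/2)).
With w = 12.52 mm and α/2 = 48°, tan(α/2) ≈ 1.11061, so f ≈ 12.52 / 2.22123 ≈ 5.6365 mm.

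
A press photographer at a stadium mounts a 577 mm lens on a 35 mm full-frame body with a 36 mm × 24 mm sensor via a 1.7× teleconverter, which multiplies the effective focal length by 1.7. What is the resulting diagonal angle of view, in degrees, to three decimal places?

Effective focal length f = 577 × 1.7 = 980.9 mm.
Sensor diagonal = √(36² + 24²) = √1872.0000 ≈ 43.2666 mm.
α = 2·arctan(43.267 / (2 × 980.9)) = 2·arctan(0.02205) ≈ 2.5269°.

2.527°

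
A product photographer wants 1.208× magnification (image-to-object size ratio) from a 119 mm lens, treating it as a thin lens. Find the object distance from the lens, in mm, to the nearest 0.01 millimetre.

With m = dᵢ/dₒ and 1/f = 1/dₒ + 1/dᵢ, substituting dᵢ = m·dₒ gives 1/f = (1 + 1/m)/dₒ, hence dₒ = f·(1 + 1/m).
dₒ = 119 × (1 + 1/1.208) = 119 × 1.82781 ≈ 217.510 mm.

217.51 mm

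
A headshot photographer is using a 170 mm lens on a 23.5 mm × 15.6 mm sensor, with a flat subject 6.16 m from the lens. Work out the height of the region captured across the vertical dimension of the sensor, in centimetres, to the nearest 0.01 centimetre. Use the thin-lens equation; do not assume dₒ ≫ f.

54.97 cm

dₒ: 6.16 m = 6160 mm.
Similar triangles through the lens centre give W/dₒ = h/dᵢ; with 1/f = 1/dₒ + 1/dᵢ this gives W = h·(dₒ − f)/f.
W = 15.6 mm × (6160 − 170) / 170 = 15.6 × 35.2353 ≈ 549.671 mm = 54.9671 cm.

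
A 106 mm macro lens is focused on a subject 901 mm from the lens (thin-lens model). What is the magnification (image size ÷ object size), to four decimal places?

0.1333×

Thin lens: 1/f = 1/dₒ + 1/dᵢ → 1/dᵢ = 1/106 − 1/901 = 0.0083241 mm⁻¹, so dᵢ ≈ 120.1333 mm.
Magnification m = dᵢ/dₒ = 120.1333/901 ≈ 0.13333.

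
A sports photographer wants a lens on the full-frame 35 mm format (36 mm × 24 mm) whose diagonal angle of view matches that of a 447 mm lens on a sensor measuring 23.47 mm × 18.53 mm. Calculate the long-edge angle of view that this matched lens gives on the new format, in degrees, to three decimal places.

Sensor diagonal = √(23.47² + 18.53²) = √894.2018 ≈ 29.9032 mm.
Sensor diagonal = √(36² + 24²) = √1872.0000 ≈ 43.2666 mm.
Equal diagonal AOV ⇒ f₂ = f₁ · 43.2666/29.9032 = 447 × 1.44689 ≈ 646.7593 mm.
Long-edge AOV on the new format = 2·arctan(36 / (2 × 646.7593)) = 2·arctan(0.02783) ≈ 3.1884°.

3.188°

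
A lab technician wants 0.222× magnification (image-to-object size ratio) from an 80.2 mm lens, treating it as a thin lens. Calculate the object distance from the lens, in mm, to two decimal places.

With m = dᵢ/dₒ and 1/f = 1/dₒ + 1/dᵢ, substituting dᵢ = m·dₒ gives 1/f = (1 + 1/m)/dₒ, hence dₒ = f·(1 + 1/m).
dₒ = 80.2 × (1 + 1/0.222) = 80.2 × 5.50450 ≈ 441.461 mm.

441.46 mm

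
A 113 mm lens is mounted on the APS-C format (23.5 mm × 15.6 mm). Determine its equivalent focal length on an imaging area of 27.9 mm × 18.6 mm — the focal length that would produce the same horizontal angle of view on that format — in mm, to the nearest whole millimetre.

134 mm

Equal angle of view means equal width/f ratio, so f₂ = f₁ · (width₂/width₁) = 113 × 27.9/23.5.
f₂ = 113 × 1.18723 ≈ 134.157 mm.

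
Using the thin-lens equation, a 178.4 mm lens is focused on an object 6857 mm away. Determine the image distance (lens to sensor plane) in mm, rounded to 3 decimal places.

183.165 mm

1/dᵢ = 1/f − 1/dₒ = 1/178.4 − 1/6857 = 0.0054595 mm⁻¹.
dᵢ = 1/0.0054595 ≈ 183.1655 mm.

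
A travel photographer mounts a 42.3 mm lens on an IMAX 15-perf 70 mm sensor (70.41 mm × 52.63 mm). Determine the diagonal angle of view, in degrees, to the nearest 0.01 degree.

92.20°

Sensor diagonal = √(70.41² + 52.63²) = √7727.4850 ≈ 87.9061 mm.
Angle of view α = 2·arctan(d/2f) with d = 87.9061 mm and f = 42.3 mm.
d/2f = 1.03908; arctan(1.03908) ≈ 46.0980°, so α ≈ 92.1959°.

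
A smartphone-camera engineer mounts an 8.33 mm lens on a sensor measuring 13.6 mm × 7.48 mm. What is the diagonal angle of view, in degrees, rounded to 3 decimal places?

Sensor diagonal = √(13.6² + 7.48²) = √240.9104 ≈ 15.5213 mm.
Angle of view α = 2·arctan(d/2f) with d = 15.5213 mm and f = 8.33 mm.
d/2f = 0.93165; arctan(0.93165) ≈ 42.9735°, so α ≈ 85.9470°.

85.947°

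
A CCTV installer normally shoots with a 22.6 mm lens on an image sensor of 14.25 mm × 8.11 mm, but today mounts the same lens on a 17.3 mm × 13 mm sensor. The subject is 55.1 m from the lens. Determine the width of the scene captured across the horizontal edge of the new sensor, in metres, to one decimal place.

The focal length stays 22.6 mm; the relevant sensor dimension is now w = 17.3 mm. Object distance dₒ = 55.1 m = 55100 mm.
Thin-lens field width W = w·(dₒ − f)/f = 17.3 × (55100 − 22.6)/22.6 ≈ 42161.019 mm = 42.161 m.

42.2 m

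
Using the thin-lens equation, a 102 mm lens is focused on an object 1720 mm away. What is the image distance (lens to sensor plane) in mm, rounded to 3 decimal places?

108.430 mm

1/dᵢ = 1/f − 1/dₒ = 1/102 − 1/1720 = 0.0092225 mm⁻¹.
dᵢ = 1/0.0092225 ≈ 108.4302 mm.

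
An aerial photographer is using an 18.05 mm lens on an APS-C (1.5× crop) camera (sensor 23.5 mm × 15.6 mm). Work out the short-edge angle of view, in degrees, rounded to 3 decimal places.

Angle of view α = 2·arctan(h/2f) with h = 15.6 mm and f = 18.05 mm.
h/2f = 0.43213; arctan(0.43213) ≈ 23.3708°, so α ≈ 46.7415°.

46.742°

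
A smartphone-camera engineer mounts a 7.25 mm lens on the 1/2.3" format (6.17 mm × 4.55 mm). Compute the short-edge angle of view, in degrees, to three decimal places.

34.843°

Angle of view α = 2·arctan(h/2f) with h = 4.55 mm and f = 7.25 mm.
h/2f = 0.31379; arctan(0.31379) ≈ 17.4215°, so α ≈ 34.8430°.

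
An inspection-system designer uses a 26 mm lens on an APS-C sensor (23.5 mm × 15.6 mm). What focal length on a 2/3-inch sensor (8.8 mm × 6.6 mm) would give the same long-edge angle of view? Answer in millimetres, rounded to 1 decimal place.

Equal angle of view means equal width/f ratio, so f₂ = f₁ · (width₂/width₁) = 26 × 8.8/23.5.
f₂ = 26 × 0.37447 ≈ 9.736 mm.

9.7 mm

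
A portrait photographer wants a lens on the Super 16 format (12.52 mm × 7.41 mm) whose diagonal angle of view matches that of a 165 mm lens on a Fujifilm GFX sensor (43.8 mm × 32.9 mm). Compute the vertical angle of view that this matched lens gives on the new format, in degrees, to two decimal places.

Sensor diagonal = √(43.8² + 32.9²) = √3000.8500 ≈ 54.7800 mm.
Sensor diagonal = √(12.52² + 7.41²) = √211.6585 ≈ 14.5485 mm.
Equal diagonal AOV ⇒ f₂ = f₁ · 14.5485/54.7800 = 165 × 0.26558 ≈ 43.8207 mm.
Vertical AOV on the new format = 2·arctan(7.41 / (2 × 43.8207)) = 2·arctan(0.08455) ≈ 9.6656°.

9.67°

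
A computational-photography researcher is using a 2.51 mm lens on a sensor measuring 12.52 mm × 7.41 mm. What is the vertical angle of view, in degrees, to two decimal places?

Angle of view α = 2·arctan(h/2f) with h = 7.41 mm and f = 2.51 mm.
h/2f = 1.47610; arctan(1.47610) ≈ 55.8838°, so α ≈ 111.7676°.

111.77°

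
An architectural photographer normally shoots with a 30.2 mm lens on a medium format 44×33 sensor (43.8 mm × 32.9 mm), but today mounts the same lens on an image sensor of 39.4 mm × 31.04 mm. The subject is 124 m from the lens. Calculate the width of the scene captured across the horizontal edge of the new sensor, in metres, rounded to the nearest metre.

162 m

The focal length stays 30.2 mm; the relevant sensor dimension is now w = 39.4 mm. Object distance dₒ = 124 m = 124000 mm.
Thin-lens field width W = w·(dₒ − f)/f = 39.4 × (124000 − 30.2)/30.2 ≈ 161735.434 mm = 161.735 m.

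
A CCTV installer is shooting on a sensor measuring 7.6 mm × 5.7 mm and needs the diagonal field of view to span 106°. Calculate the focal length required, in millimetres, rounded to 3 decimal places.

Sensor diagonal = √(7.6² + 5.7²) = √90.2500 ≈ 9.5000 mm.
From α = 2·arctan(d/2f) we get f = d / (2·tan(α/2)).
With d = 9.5000 mm and α/2 = 53°, tan(α/2) ≈ 1.32704, so f ≈ 9.5000 / 2.65409 ≈ 3.5794 mm.

3.579 mm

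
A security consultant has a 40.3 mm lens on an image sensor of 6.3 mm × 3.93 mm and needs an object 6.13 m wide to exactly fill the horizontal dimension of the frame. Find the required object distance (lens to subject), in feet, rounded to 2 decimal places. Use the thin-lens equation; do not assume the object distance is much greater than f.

128.78 ft

W: 6.13 m = 6130 mm.
Magnification m = w/W = dᵢ/dₒ; combined with 1/f = 1/dₒ + 1/dᵢ this gives dₒ = f·(1 + W/w).
dₒ = 40.3 mm × (1 + 6130/6.3) = 40.3 × 974.0159 ≈ 39252.840 mm = 39252.840/304.8 ft = 128.782 ft.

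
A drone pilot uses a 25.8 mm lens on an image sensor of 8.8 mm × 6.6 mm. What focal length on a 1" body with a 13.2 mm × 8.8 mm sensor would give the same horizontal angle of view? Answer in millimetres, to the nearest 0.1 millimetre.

Equal angle of view means equal width/f ratio, so f₂ = f₁ · (width₂/width₁) = 25.8 × 13.2/8.8.
f₂ = 25.8 × 1.50000 ≈ 38.700 mm.

38.7 mm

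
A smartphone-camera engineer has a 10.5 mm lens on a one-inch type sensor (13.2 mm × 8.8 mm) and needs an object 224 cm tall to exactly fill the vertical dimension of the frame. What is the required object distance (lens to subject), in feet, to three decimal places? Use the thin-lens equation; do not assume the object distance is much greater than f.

W: 224 cm = 2240 mm.
Magnification m = h/W = dᵢ/dₒ; combined with 1/f = 1/dₒ + 1/dᵢ this gives dₒ = f·(1 + W/h).
dₒ = 10.5 mm × (1 + 2240/8.8) = 10.5 × 255.5455 ≈ 2683.227 mm = 2683.227/304.8 ft = 8.80324 ft.

8.803 ft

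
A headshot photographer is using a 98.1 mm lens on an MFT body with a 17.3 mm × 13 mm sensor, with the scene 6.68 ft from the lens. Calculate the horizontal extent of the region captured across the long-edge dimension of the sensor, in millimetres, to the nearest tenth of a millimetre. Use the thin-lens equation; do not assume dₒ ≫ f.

dₒ: 6.68 ft × 304.8 mm/ft = 2036.06 mm.
Similar triangles through the lens centre give W/dₒ = w/dᵢ; with 1/f = 1/dₒ + 1/dᵢ this gives W = w·(dₒ − f)/f.
W = 17.3 mm × (2036.06 − 98.1) / 98.1 = 17.3 × 19.7550 ≈ 341.761 mm.

341.8 mm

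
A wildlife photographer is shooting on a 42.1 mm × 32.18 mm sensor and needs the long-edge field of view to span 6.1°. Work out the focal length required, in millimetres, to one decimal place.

395.1 mm

From α = 2·arctan(w/2f) we get f = w / (2·tan(α/2)).
With w = 42.1 mm and α/2 = 3.05°, tan(α/2) ≈ 0.05328, so f ≈ 42.1 / 0.10657 ≈ 395.0612 mm.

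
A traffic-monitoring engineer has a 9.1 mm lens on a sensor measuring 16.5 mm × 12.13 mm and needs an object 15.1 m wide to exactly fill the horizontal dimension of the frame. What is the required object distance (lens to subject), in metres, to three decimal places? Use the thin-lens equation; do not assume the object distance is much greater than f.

W: 15.1 m = 15100 mm.
Magnification m = w/W = dᵢ/dₒ; combined with 1/f = 1/dₒ + 1/dᵢ this gives dₒ = f·(1 + W/w).
dₒ = 9.1 mm × (1 + 15100/16.5) = 9.1 × 916.1515 ≈ 8336.979 mm = 8.33698 m.

8.337 m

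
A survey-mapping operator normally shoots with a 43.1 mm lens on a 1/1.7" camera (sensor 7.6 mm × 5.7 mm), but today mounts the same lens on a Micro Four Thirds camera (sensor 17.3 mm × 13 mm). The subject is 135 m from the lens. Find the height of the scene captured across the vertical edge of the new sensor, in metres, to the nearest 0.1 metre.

40.7 m

The focal length stays 43.1 mm; the relevant sensor dimension is now h = 13 mm. Object distance dₒ = 135 m = 135000 mm.
Thin-lens field height W = h·(dₒ − f)/f = 13 × (135000 − 43.1)/43.1 ≈ 40706.258 mm = 40.7063 m.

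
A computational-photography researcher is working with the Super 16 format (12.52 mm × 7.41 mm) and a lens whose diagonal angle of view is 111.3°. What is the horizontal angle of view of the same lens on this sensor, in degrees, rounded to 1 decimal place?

Sensor diagonal = √(12.52² + 7.41²) = √211.6585 ≈ 14.5485 mm.
From the diagonal AOV: f = 14.5485 / (2·tan(55.65°)) = 14.5485 / 2.92640 ≈ 4.9715 mm.
Horizontal AOV = 2·arctan(12.52 / (2 × 4.9715)) = 2·arctan(1.25919) ≈ 103.0894°.

103.1°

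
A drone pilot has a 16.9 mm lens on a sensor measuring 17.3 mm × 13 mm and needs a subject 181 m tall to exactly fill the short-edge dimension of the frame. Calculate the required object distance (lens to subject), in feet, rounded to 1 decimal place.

772.0 ft

W: 181 m = 181000 mm.
Magnification m = h/W = dᵢ/dₒ; combined with 1/f = 1/dₒ + 1/dᵢ this gives dₒ = f·(1 + W/h).
dₒ = 16.9 mm × (1 + 181000/13) = 16.9 × 13924.0769 ≈ 235316.900 mm = 235316.900/304.8 ft = 772.037 ft.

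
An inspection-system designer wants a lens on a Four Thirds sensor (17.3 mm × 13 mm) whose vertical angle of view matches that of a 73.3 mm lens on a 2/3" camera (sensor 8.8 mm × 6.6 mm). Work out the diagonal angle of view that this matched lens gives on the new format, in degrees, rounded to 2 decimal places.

Equal vertical AOV ⇒ f₂ = f₁ · 13/6.6 = 73.3 × 1.96970 ≈ 144.3788 mm.
Sensor diagonal = √(17.3² + 13²) = √468.2900 ≈ 21.6400 mm.
Diagonal AOV on the new format = 2·arctan(21.6400 / (2 × 144.3788)) = 2·arctan(0.07494) ≈ 8.5717°.

8.57°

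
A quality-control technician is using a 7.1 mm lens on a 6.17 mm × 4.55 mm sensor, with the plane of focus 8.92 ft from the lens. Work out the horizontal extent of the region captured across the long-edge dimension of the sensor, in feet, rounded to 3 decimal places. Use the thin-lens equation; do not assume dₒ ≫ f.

dₒ: 8.92 ft × 304.8 mm/ft = 2718.82 mm.
Similar triangles through the lens centre give W/dₒ = w/dᵢ; with 1/f = 1/dₒ + 1/dᵢ this gives W = w·(dₒ − f)/f.
W = 6.17 mm × (2718.82 − 7.1) / 7.1 = 6.17 × 381.9318 ≈ 2356.519 mm = 2356.519/304.8 ft = 7.73136 ft.

7.731 ft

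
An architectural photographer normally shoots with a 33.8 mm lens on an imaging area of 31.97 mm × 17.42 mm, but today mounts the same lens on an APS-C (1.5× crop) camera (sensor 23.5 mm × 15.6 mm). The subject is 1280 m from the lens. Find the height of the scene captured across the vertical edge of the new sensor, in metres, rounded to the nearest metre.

591 m

The focal length stays 33.8 mm; the relevant sensor dimension is now h = 15.6 mm. Object distance dₒ = 1280 m = 1.28e+06 mm.
Thin-lens field height W = h·(dₒ − f)/f = 15.6 × (1.28e+06 − 33.8)/33.8 ≈ 590753.631 mm = 590.754 m.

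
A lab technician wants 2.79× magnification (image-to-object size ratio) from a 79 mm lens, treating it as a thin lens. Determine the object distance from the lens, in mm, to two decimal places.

107.32 mm

With m = dᵢ/dₒ and 1/f = 1/dₒ + 1/dᵢ, substituting dᵢ = m·dₒ gives 1/f = (1 + 1/m)/dₒ, hence dₒ = f·(1 + 1/m).
dₒ = 79 × (1 + 1/2.79) = 79 × 1.35842 ≈ 107.315 mm.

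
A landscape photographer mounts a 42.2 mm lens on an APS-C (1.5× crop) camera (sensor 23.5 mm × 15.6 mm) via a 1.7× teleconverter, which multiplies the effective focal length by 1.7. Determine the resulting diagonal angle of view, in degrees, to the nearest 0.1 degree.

22.2°

Effective focal length f = 42.2 × 1.7 = 71.74 mm.
Sensor diagonal = √(23.5² + 15.6²) = √795.6100 ≈ 28.2066 mm.
α = 2·arctan(28.207 / (2 × 71.74)) = 2·arctan(0.19659) ≈ 22.2438°.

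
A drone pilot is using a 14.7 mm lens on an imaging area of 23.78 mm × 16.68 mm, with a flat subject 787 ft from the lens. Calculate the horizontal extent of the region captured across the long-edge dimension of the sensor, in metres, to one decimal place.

dₒ: 787 ft × 304.8 mm/ft = 239877.59 mm.
Similar triangles through the lens centre give W/dₒ = w/dᵢ; with 1/f = 1/dₒ + 1/dᵢ this gives W = w·(dₒ − f)/f.
W = 23.78 mm × (239878 − 14.7) / 14.7 = 23.78 × 16317.2036 ≈ 388023.101 mm = 388.023 m.

388.0 m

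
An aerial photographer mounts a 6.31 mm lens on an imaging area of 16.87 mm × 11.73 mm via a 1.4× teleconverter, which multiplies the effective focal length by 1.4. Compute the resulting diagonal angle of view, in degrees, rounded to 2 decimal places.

98.62°

Effective focal length f = 6.31 × 1.4 = 8.834 mm.
Sensor diagonal = √(16.87² + 11.73²) = √422.1898 ≈ 20.5473 mm.
α = 2·arctan(20.547 / (2 × 8.834)) = 2·arctan(1.16296) ≈ 98.6174°.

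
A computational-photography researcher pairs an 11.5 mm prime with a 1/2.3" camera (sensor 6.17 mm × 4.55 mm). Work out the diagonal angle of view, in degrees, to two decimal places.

Sensor diagonal = √(6.17² + 4.55²) = √58.7714 ≈ 7.6663 mm.
Angle of view α = 2·arctan(d/2f) with d = 7.6663 mm and f = 11.5 mm.
d/2f = 0.33332; arctan(0.33332) ≈ 18.4340°, so α ≈ 36.8680°.

36.87°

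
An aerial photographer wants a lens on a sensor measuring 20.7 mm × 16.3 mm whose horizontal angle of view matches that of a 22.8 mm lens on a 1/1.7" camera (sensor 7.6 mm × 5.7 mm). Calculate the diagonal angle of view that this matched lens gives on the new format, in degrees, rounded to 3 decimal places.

23.954°

Equal horizontal AOV ⇒ f₂ = f₁ · 20.7/7.6 = 22.8 × 2.72368 ≈ 62.1000 mm.
Sensor diagonal = √(20.7² + 16.3²) = √694.1800 ≈ 26.3473 mm.
Diagonal AOV on the new format = 2·arctan(26.3473 / (2 × 62.1000)) = 2·arctan(0.21214) ≈ 23.9539°.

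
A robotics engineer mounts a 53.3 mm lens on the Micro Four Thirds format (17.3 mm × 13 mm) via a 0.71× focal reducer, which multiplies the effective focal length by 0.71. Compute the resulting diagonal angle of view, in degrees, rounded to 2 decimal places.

Effective focal length f = 53.3 × 0.71 = 37.843 mm.
Sensor diagonal = √(17.3² + 13²) = √468.2900 ≈ 21.6400 mm.
α = 2·arctan(21.640 / (2 × 37.843)) = 2·arctan(0.28592) ≈ 31.9124°.

31.91°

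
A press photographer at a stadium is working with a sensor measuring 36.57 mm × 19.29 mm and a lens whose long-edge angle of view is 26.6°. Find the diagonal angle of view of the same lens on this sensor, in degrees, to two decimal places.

From the long-edge AOV: f = 36.57 / (2·tan(13.3°)) = 36.57 / 0.47278 ≈ 77.3510 mm.
Sensor diagonal = √(36.57² + 19.29²) = √1709.4690 ≈ 41.3457 mm.
Diagonal AOV = 2·arctan(41.3457 / (2 × 77.3510)) = 2·arctan(0.26726) ≈ 29.9264°.

29.93°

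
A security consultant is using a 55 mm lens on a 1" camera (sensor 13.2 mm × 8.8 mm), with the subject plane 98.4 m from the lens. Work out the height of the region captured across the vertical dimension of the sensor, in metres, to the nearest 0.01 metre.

15.74 m

dₒ: 98.4 m = 98400 mm.
Similar triangles through the lens centre give W/dₒ = h/dᵢ; with 1/f = 1/dₒ + 1/dᵢ this gives W = h·(dₒ − f)/f.
W = 8.8 mm × (98400 − 55) / 55 = 8.8 × 1788.0909 ≈ 15735.200 mm = 15.7352 m.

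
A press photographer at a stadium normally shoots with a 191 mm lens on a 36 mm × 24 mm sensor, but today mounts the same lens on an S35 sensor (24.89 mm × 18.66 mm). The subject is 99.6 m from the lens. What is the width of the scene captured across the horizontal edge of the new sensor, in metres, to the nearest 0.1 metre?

The focal length stays 191 mm; the relevant sensor dimension is now w = 24.89 mm. Object distance dₒ = 99.6 m = 99600 mm.
Thin-lens field width W = w·(dₒ − f)/f = 24.89 × (99600 − 191)/191 ≈ 12954.398 mm = 12.9544 m.

13.0 m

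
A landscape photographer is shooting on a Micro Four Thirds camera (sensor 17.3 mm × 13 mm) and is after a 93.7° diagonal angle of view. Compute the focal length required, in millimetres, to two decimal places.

10.14 mm

Sensor diagonal = √(17.3² + 13²) = √468.2900 ≈ 21.6400 mm.
From α = 2·arctan(d/2f) we get f = d / (2·tan(α/2)).
With d = 21.6400 mm and α/2 = 46.85°, tan(α/2) ≈ 1.06676, so f ≈ 21.6400 / 2.13351 ≈ 10.1429 mm.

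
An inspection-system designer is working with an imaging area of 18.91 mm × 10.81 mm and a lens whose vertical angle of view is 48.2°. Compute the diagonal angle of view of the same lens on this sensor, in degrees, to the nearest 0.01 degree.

84.06°

From the vertical AOV: f = 10.81 / (2·tan(24.1°)) = 10.81 / 0.89464 ≈ 12.0830 mm.
Sensor diagonal = √(18.91² + 10.81²) = √474.4442 ≈ 21.7817 mm.
Diagonal AOV = 2·arctan(21.7817 / (2 × 12.0830)) = 2·arctan(0.90134) ≈ 84.0590°.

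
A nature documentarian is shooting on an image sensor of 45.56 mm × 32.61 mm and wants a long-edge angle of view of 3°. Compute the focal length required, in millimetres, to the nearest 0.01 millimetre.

From α = 2·arctan(w/2f) we get f = w / (2·tan(α/2)).
With w = 45.56 mm and α/2 = 1.5°, tan(α/2) ≈ 0.02619, so f ≈ 45.56 / 0.05237 ≈ 869.9331 mm.

869.93 mm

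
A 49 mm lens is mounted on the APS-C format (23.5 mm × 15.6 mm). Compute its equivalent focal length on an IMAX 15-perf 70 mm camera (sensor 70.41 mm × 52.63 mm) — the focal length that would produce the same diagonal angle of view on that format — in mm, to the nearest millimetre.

Sensor diagonal = √(23.5² + 15.6²) = √795.6100 ≈ 28.2066 mm.
Sensor diagonal = √(70.41² + 52.63²) = √7727.4850 ≈ 87.9061 mm.
Equal angle of view means equal diagonal/f ratio, so f₂ = f₁ · (diagonal₂/diagonal₁) = 49 × 87.9061/28.2066.
f₂ = 49 × 3.11651 ≈ 152.709 mm.

153 mm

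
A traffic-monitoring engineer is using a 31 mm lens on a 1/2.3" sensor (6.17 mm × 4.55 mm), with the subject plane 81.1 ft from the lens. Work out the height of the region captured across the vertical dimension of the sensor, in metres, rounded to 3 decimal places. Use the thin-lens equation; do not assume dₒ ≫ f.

dₒ: 81.1 ft × 304.8 mm/ft = 24719.28 mm.
Similar triangles through the lens centre give W/dₒ = h/dᵢ; with 1/f = 1/dₒ + 1/dᵢ this gives W = h·(dₒ − f)/f.
W = 4.55 mm × (24719.3 − 31) / 31 = 4.55 × 796.3961 ≈ 3623.602 mm = 3.6236 m.

3.624 m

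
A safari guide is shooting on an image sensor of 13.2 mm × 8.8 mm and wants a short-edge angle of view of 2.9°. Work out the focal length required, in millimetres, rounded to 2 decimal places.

From α = 2·arctan(h/2f) we get f = h / (2·tan(α/2)).
With h = 8.8 mm and α/2 = 1.45°, tan(α/2) ≈ 0.02531, so f ≈ 8.8 / 0.05063 ≈ 173.8259 mm.

173.83 mm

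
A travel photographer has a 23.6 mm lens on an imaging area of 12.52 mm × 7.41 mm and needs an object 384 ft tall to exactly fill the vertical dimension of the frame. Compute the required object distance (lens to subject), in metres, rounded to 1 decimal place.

W: 384 ft × 304.8 mm/ft = 117043.20 mm.
Magnification m = h/W = dᵢ/dₒ; combined with 1/f = 1/dₒ + 1/dᵢ this gives dₒ = f·(1 + W/h).
dₒ = 23.6 mm × (1 + 117043/7.41) = 23.6 × 15796.3031 ≈ 372792.754 mm = 372.793 m.

372.8 m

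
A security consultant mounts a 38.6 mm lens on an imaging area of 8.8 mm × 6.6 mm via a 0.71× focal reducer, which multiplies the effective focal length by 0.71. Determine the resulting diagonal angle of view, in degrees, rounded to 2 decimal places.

Effective focal length f = 38.6 × 0.71 = 27.406 mm.
Sensor diagonal = √(8.8² + 6.6²) = √121.0000 ≈ 11.0000 mm.
α = 2·arctan(11.000 / (2 × 27.406)) = 2·arctan(0.20069) ≈ 22.6954°.

22.70°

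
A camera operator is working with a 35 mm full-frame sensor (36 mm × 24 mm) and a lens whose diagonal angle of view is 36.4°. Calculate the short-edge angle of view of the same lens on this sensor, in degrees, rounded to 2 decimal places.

20.67°

Sensor diagonal = √(36² + 24²) = √1872.0000 ≈ 43.2666 mm.
From the diagonal AOV: f = 43.2666 / (2·tan(18.2°)) = 43.2666 / 0.65757 ≈ 65.7981 mm.
Short-edge AOV = 2·arctan(24 / (2 × 65.7981)) = 2·arctan(0.18238) ≈ 20.6716°.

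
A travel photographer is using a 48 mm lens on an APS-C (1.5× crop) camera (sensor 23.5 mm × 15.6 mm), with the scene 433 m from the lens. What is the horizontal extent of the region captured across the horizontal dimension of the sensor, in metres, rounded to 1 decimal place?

dₒ: 433 m = 433000 mm.
Similar triangles through the lens centre give W/dₒ = w/dᵢ; with 1/f = 1/dₒ + 1/dᵢ this gives W = w·(dₒ − f)/f.
W = 23.5 mm × (433000 − 48) / 48 = 23.5 × 9019.8333 ≈ 211966.083 mm = 211.966 m.

212.0 m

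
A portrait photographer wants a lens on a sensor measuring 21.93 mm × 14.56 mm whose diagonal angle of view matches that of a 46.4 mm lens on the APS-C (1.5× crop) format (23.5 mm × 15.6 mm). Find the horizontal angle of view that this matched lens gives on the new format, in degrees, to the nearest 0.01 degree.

28.42°

Sensor diagonal = √(23.5² + 15.6²) = √795.6100 ≈ 28.2066 mm.
Sensor diagonal = √(21.93² + 14.56²) = √692.9185 ≈ 26.3233 mm.
Equal diagonal AOV ⇒ f₂ = f₁ · 26.3233/28.2066 = 46.4 × 0.93323 ≈ 43.3021 mm.
Horizontal AOV on the new format = 2·arctan(21.93 / (2 × 43.3021)) = 2·arctan(0.25322) ≈ 28.4196°.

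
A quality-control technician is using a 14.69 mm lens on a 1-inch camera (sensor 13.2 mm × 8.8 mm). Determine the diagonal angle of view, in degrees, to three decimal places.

56.736°

Sensor diagonal = √(13.2² + 8.8²) = √251.6800 ≈ 15.8644 mm.
Angle of view α = 2·arctan(d/2f) with d = 15.8644 mm and f = 14.69 mm.
d/2f = 0.53997; arctan(0.53997) ≈ 28.3679°, so α ≈ 56.7358°.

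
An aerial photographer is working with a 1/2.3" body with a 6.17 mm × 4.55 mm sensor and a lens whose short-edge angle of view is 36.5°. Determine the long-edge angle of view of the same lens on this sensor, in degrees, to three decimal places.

From the short-edge AOV: f = 4.55 / (2·tan(18.25°)) = 4.55 / 0.65950 ≈ 6.8992 mm.
Long-edge AOV = 2·arctan(6.17 / (2 × 6.8992)) = 2·arctan(0.44716) ≈ 48.1842°.

48.184°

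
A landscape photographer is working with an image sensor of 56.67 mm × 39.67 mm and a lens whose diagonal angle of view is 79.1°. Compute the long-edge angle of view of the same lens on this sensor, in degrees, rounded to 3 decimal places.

68.158°

Sensor diagonal = √(56.67² + 39.67²) = √4785.1978 ≈ 69.1751 mm.
From the diagonal AOV: f = 69.1751 / (2·tan(39.55°)) = 69.1751 / 1.65161 ≈ 41.8835 mm.
Long-edge AOV = 2·arctan(56.67 / (2 × 41.8835)) = 2·arctan(0.67652) ≈ 68.1582°.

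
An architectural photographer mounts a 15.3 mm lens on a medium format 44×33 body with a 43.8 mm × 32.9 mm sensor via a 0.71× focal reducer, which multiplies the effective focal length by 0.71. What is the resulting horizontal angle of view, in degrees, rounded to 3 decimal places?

127.235°

Effective focal length f = 15.3 × 0.71 = 10.863 mm.
α = 2·arctan(43.8 / (2 × 10.863)) = 2·arctan(2.01602) ≈ 127.2347°.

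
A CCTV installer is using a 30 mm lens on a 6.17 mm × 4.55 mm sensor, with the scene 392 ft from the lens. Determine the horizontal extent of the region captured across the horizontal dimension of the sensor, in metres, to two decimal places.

24.57 m

dₒ: 392 ft × 304.8 mm/ft = 119481.60 mm.
Similar triangles through the lens centre give W/dₒ = w/dᵢ; with 1/f = 1/dₒ + 1/dᵢ this gives W = w·(dₒ − f)/f.
W = 6.17 mm × (119482 − 30) / 30 = 6.17 × 3981.7199 ≈ 24567.212 mm = 24.5672 m.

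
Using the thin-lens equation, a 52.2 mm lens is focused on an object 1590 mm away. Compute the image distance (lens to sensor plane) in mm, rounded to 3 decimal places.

1/dᵢ = 1/f − 1/dₒ = 1/52.2 − 1/1590 = 0.0185282 mm⁻¹.
dᵢ = 1/0.0185282 ≈ 53.9719 mm.

53.972 mm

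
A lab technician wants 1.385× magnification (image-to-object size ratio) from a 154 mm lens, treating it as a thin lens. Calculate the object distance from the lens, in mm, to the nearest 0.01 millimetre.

With m = dᵢ/dₒ and 1/f = 1/dₒ + 1/dᵢ, substituting dᵢ = m·dₒ gives 1/f = (1 + 1/m)/dₒ, hence dₒ = f·(1 + 1/m).
dₒ = 154 × (1 + 1/1.385) = 154 × 1.72202 ≈ 265.191 mm.

265.19 mm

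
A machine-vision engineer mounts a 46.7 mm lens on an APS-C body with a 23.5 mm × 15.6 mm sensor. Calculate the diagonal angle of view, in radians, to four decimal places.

0.5866 rad

Sensor diagonal = √(23.5² + 15.6²) = √795.6100 ≈ 28.2066 mm.
Angle of view α = 2·arctan(d/2f) with d = 28.2066 mm and f = 46.7 mm.
d/2f = 0.30200; arctan(0.30200) ≈ 0.2933 rad, so α ≈ 0.5866 rad.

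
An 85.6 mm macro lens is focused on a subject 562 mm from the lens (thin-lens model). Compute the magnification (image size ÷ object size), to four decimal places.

0.1797×

Thin lens: 1/f = 1/dₒ + 1/dᵢ → 1/dᵢ = 1/85.6 − 1/562 = 0.0099029 mm⁻¹, so dᵢ ≈ 100.9807 mm.
Magnification m = dᵢ/dₒ = 100.9807/562 ≈ 0.17968.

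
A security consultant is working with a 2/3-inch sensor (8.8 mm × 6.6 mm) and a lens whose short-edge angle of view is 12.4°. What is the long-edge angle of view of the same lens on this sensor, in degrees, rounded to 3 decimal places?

16.484°

From the short-edge AOV: f = 6.6 / (2·tan(6.2°)) = 6.6 / 0.21727 ≈ 30.3770 mm.
Long-edge AOV = 2·arctan(8.8 / (2 × 30.3770)) = 2·arctan(0.14485) ≈ 16.4835°.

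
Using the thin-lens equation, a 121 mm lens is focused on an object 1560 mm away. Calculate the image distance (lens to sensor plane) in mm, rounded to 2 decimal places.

1/dᵢ = 1/f − 1/dₒ = 1/121 − 1/1560 = 0.0076234 mm⁻¹.
dᵢ = 1/0.0076234 ≈ 131.1744 mm.

131.17 mm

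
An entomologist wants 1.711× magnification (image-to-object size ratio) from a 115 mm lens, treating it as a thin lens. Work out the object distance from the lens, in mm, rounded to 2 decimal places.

With m = dᵢ/dₒ and 1/f = 1/dₒ + 1/dᵢ, substituting dᵢ = m·dₒ gives 1/f = (1 + 1/m)/dₒ, hence dₒ = f·(1 + 1/m).
dₒ = 115 × (1 + 1/1.711) = 115 × 1.58445 ≈ 182.212 mm.

182.21 mm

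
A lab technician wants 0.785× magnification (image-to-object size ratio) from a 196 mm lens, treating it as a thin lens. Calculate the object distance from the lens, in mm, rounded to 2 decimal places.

With m = dᵢ/dₒ and 1/f = 1/dₒ + 1/dᵢ, substituting dᵢ = m·dₒ gives 1/f = (1 + 1/m)/dₒ, hence dₒ = f·(1 + 1/m).
dₒ = 196 × (1 + 1/0.785) = 196 × 2.27389 ≈ 445.682 mm.

445.68 mm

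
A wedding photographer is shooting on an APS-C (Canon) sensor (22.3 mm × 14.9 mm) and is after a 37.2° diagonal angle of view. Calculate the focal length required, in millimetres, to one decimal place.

39.8 mm

Sensor diagonal = √(22.3² + 14.9²) = √719.3000 ≈ 26.8198 mm.
From α = 2·arctan(d/2f) we get f = d / (2·tan(α/2)).
With d = 26.8198 mm and α/2 = 18.6°, tan(α/2) ≈ 0.33654, so f ≈ 26.8198 / 0.67307 ≈ 39.8467 mm.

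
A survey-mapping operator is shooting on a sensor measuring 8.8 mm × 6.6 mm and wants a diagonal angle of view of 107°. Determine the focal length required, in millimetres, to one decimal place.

4.1 mm

Sensor diagonal = √(8.8² + 6.6²) = √121.0000 ≈ 11.0000 mm.
From α = 2·arctan(d/2f) we get f = d / (2·tan(α/2)).
With d = 11.0000 mm and α/2 = 53.5°, tan(α/2) ≈ 1.35142, so f ≈ 11.0000 / 2.70284 ≈ 4.0698 mm.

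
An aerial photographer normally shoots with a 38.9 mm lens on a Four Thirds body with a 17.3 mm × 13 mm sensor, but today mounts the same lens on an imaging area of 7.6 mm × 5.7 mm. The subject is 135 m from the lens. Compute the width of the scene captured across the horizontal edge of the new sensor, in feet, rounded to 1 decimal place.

The focal length stays 38.9 mm; the relevant sensor dimension is now w = 7.6 mm. Object distance dₒ = 135 m = 135000 mm.
Thin-lens field width W = w·(dₒ − f)/f = 7.6 × (135000 − 38.9)/38.9 ≈ 26367.721 mm = 26367.721/304.8 ft = 86.5083 ft.

86.5 ft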